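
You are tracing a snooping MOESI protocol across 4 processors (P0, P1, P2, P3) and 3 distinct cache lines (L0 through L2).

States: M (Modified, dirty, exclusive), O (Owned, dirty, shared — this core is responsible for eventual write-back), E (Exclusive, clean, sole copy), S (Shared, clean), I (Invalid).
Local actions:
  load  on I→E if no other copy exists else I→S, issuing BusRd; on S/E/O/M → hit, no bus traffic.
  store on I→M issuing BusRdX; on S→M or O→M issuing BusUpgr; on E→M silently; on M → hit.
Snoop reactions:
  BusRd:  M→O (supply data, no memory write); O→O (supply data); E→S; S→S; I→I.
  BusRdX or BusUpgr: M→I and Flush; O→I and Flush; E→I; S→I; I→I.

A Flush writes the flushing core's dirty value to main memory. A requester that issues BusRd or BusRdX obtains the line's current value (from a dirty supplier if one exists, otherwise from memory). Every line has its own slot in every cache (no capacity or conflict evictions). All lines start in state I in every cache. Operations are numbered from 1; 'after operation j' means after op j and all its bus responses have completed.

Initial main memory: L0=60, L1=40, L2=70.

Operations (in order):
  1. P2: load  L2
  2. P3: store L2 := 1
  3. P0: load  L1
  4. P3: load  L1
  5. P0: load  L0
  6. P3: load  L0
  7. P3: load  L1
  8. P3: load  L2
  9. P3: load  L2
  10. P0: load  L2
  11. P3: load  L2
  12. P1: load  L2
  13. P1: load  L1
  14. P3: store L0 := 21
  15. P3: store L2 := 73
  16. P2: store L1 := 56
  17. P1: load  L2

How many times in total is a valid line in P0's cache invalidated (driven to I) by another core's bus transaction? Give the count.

step 1: P2: load  L2  ⟶  IIEI  (L2)  txn=BusRd  M[L2]=70
step 2: P3: store L2 := 1  ⟶  IIIM  (L2)  txn=BusRdX  M[L2]=70
step 3: P0: load  L1  ⟶  EIII  (L1)  txn=BusRd  M[L1]=40
step 4: P3: load  L1  ⟶  SIIS  (L1)  txn=BusRd  M[L1]=40
step 5: P0: load  L0  ⟶  EIII  (L0)  txn=BusRd  M[L0]=60
step 6: P3: load  L0  ⟶  SIIS  (L0)  txn=BusRd  M[L0]=60
step 7: P3: load  L1  ⟶  SIIS  (L1)  txn=∅  M[L1]=40
step 8: P3: load  L2  ⟶  IIIM  (L2)  txn=∅  M[L2]=70
step 9: P3: load  L2  ⟶  IIIM  (L2)  txn=∅  M[L2]=70
step 10: P0: load  L2  ⟶  SIIO  (L2)  txn=BusRd  M[L2]=70
step 11: P3: load  L2  ⟶  SIIO  (L2)  txn=∅  M[L2]=70
step 12: P1: load  L2  ⟶  SSIO  (L2)  txn=BusRd  M[L2]=70
step 13: P1: load  L1  ⟶  SSIS  (L1)  txn=BusRd  M[L1]=40
step 14: P3: store L0 := 21  ⟶  IIIM  (L0)  txn=BusUpgr  M[L0]=60
step 15: P3: store L2 := 73  ⟶  IIIM  (L2)  txn=BusUpgr  M[L2]=70
step 16: P2: store L1 := 56  ⟶  IIMI  (L1)  txn=BusRdX  M[L1]=40
step 17: P1: load  L2  ⟶  ISIO  (L2)  txn=BusRd  M[L2]=70

invalidations = 3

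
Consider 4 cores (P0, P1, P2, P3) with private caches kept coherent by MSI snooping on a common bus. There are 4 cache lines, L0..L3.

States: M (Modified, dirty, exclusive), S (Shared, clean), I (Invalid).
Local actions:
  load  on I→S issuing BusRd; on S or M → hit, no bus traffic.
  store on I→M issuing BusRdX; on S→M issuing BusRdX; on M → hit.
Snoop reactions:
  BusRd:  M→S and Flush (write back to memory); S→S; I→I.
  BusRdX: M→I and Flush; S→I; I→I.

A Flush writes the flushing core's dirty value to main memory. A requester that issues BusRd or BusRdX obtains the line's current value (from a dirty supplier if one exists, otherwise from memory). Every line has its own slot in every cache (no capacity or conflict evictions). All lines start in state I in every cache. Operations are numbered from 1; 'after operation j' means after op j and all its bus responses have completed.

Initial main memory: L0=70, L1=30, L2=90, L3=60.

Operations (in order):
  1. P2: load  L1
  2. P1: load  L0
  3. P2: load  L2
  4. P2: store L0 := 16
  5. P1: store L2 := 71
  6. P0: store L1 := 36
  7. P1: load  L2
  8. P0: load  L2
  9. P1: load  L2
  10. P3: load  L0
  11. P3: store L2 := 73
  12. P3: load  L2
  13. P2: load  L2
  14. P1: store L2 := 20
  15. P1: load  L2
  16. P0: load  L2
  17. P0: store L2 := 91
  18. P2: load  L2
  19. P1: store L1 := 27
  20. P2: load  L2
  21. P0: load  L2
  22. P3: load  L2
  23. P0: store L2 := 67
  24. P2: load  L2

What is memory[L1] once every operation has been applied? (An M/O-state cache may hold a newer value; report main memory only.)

  op1 P2: load  L1 → I/I/S/I on L1; bus BusRd; mem=30
  op2 P1: load  L0 → I/S/I/I on L0; bus BusRd; mem=70
  op3 P2: load  L2 → I/I/S/I on L2; bus BusRd; mem=90
  op4 P2: store L0 := 16 → I/I/M/I on L0; bus BusRdX; mem=70
  op5 P1: store L2 := 71 → I/M/I/I on L2; bus BusRdX; mem=90
  op6 P0: store L1 := 36 → M/I/I/I on L1; bus BusRdX; mem=30
  op7 P1: load  L2 → I/M/I/I on L2; bus (none); mem=90
  op8 P0: load  L2 → S/S/I/I on L2; bus BusRd Flush; mem=71
  op9 P1: load  L2 → S/S/I/I on L2; bus (none); mem=71
  op10 P3: load  L0 → I/I/S/S on L0; bus BusRd Flush; mem=16
  op11 P3: store L2 := 73 → I/I/I/M on L2; bus BusRdX; mem=71
  op12 P3: load  L2 → I/I/I/M on L2; bus (none); mem=71
  op13 P2: load  L2 → I/I/S/S on L2; bus BusRd Flush; mem=73
  op14 P1: store L2 := 20 → I/M/I/I on L2; bus BusRdX; mem=73
  op15 P1: load  L2 → I/M/I/I on L2; bus (none); mem=73
  op16 P0: load  L2 → S/S/I/I on L2; bus BusRd Flush; mem=20
  op17 P0: store L2 := 91 → M/I/I/I on L2; bus BusRdX; mem=20
  op18 P2: load  L2 → S/I/S/I on L2; bus BusRd Flush; mem=91
  op19 P1: store L1 := 27 → I/M/I/I on L1; bus BusRdX Flush; mem=36
  op20 P2: load  L2 → S/I/S/I on L2; bus (none); mem=91
  op21 P0: load  L2 → S/I/S/I on L2; bus (none); mem=91
  op22 P3: load  L2 → S/I/S/S on L2; bus BusRd; mem=91
  op23 P0: store L2 := 67 → M/I/I/I on L2; bus BusRdX; mem=91
  op24 P2: load  L2 → S/I/S/I on L2; bus BusRd Flush; mem=67

memory[L1] = 36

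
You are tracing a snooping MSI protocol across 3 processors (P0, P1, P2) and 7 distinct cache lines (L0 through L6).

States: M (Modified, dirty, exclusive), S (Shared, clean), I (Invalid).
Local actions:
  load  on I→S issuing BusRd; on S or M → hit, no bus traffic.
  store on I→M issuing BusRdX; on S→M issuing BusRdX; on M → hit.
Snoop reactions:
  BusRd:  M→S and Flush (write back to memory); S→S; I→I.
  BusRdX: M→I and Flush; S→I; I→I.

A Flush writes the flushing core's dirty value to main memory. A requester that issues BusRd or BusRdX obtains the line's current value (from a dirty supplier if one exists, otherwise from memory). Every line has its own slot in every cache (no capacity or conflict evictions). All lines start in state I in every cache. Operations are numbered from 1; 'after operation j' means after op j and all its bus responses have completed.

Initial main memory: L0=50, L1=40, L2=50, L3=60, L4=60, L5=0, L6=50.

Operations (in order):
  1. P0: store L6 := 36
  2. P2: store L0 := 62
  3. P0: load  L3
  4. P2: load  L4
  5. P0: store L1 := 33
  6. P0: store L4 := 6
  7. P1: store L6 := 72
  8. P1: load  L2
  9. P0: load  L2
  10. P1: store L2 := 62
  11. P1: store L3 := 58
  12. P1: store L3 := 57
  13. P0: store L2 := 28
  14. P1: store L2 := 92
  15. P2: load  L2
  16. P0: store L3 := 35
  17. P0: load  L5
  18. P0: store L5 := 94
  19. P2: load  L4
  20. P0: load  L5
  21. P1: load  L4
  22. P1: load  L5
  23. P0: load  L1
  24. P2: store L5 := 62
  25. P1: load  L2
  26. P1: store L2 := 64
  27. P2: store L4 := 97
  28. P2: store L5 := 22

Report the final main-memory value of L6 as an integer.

  op1 P0: store L6 := 36 → M/I/I on L6; bus BusRdX; mem=50
  op2 P2: store L0 := 62 → I/I/M on L0; bus BusRdX; mem=50
  op3 P0: load  L3 → S/I/I on L3; bus BusRd; mem=60
  op4 P2: load  L4 → I/I/S on L4; bus BusRd; mem=60
  op5 P0: store L1 := 33 → M/I/I on L1; bus BusRdX; mem=40
  op6 P0: store L4 := 6 → M/I/I on L4; bus BusRdX; mem=60
  op7 P1: store L6 := 72 → I/M/I on L6; bus BusRdX Flush; mem=36
  op8 P1: load  L2 → I/S/I on L2; bus BusRd; mem=50
  op9 P0: load  L2 → S/S/I on L2; bus BusRd; mem=50
  op10 P1: store L2 := 62 → I/M/I on L2; bus BusRdX; mem=50
  op11 P1: store L3 := 58 → I/M/I on L3; bus BusRdX; mem=60
  op12 P1: store L3 := 57 → I/M/I on L3; bus (none); mem=60
  op13 P0: store L2 := 28 → M/I/I on L2; bus BusRdX Flush; mem=62
  op14 P1: store L2 := 92 → I/M/I on L2; bus BusRdX Flush; mem=28
  op15 P2: load  L2 → I/S/S on L2; bus BusRd Flush; mem=92
  op16 P0: store L3 := 35 → M/I/I on L3; bus BusRdX Flush; mem=57
  op17 P0: load  L5 → S/I/I on L5; bus BusRd; mem=0
  op18 P0: store L5 := 94 → M/I/I on L5; bus BusRdX; mem=0
  op19 P2: load  L4 → S/I/S on L4; bus BusRd Flush; mem=6
  op20 P0: load  L5 → M/I/I on L5; bus (none); mem=0
  op21 P1: load  L4 → S/S/S on L4; bus BusRd; mem=6
  op22 P1: load  L5 → S/S/I on L5; bus BusRd Flush; mem=94
  op23 P0: load  L1 → M/I/I on L1; bus (none); mem=40
  op24 P2: store L5 := 62 → I/I/M on L5; bus BusRdX; mem=94
  op25 P1: load  L2 → I/S/S on L2; bus (none); mem=92
  op26 P1: store L2 := 64 → I/M/I on L2; bus BusRdX; mem=92
  op27 P2: store L4 := 97 → I/I/M on L4; bus BusRdX; mem=6
  op28 P2: store L5 := 22 → I/I/M on L5; bus (none); mem=94

memory[L6] = 36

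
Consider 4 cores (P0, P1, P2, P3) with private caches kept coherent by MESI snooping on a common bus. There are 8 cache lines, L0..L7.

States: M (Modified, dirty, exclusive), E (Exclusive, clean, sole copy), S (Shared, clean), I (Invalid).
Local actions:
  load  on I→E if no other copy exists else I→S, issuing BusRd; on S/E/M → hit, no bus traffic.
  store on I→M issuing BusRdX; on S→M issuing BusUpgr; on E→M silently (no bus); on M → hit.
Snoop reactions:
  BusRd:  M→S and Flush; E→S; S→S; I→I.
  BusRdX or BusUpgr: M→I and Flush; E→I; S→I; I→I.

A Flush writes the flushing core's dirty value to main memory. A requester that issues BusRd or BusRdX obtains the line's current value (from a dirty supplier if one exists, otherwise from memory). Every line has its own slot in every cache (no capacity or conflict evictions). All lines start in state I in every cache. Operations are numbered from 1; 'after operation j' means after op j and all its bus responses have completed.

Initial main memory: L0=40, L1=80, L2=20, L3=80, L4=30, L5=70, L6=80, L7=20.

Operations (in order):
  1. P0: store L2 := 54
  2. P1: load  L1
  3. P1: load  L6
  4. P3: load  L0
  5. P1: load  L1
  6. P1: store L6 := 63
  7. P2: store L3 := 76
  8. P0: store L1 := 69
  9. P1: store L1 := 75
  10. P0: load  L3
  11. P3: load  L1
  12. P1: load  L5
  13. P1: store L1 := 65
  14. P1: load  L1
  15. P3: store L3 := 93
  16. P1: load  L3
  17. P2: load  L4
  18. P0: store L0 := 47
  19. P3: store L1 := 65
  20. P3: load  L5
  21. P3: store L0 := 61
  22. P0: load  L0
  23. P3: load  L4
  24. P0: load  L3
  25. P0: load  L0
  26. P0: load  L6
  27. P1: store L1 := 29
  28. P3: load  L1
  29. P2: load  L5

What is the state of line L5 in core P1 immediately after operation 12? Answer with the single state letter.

state = E

1. P0: store L2 := 54  bus=[BusRdX]  L2: P0=M P1=I P2=I P3=I  mem[L2]=20
2. P1: load  L1  bus=[BusRd]  L1: P0=I P1=E P2=I P3=I  mem[L1]=80
3. P1: load  L6  bus=[BusRd]  L6: P0=I P1=E P2=I P3=I  mem[L6]=80
4. P3: load  L0  bus=[BusRd]  L0: P0=I P1=I P2=I P3=E  mem[L0]=40
5. P1: load  L1  bus=[-]  L1: P0=I P1=E P2=I P3=I  mem[L1]=80
6. P1: store L6 := 63  bus=[-]  L6: P0=I P1=M P2=I P3=I  mem[L6]=80
7. P2: store L3 := 76  bus=[BusRdX]  L3: P0=I P1=I P2=M P3=I  mem[L3]=80
8. P0: store L1 := 69  bus=[BusRdX]  L1: P0=M P1=I P2=I P3=I  mem[L1]=80
9. P1: store L1 := 75  bus=[BusRdX,Flush]  L1: P0=I P1=M P2=I P3=I  mem[L1]=69
10. P0: load  L3  bus=[BusRd,Flush]  L3: P0=S P1=I P2=S P3=I  mem[L3]=76
11. P3: load  L1  bus=[BusRd,Flush]  L1: P0=I P1=S P2=I P3=S  mem[L1]=75
12. P1: load  L5  bus=[BusRd]  L5: P0=I P1=E P2=I P3=I  mem[L5]=70
13. P1: store L1 := 65  bus=[BusUpgr]  L1: P0=I P1=M P2=I P3=I  mem[L1]=75
14. P1: load  L1  bus=[-]  L1: P0=I P1=M P2=I P3=I  mem[L1]=75
15. P3: store L3 := 93  bus=[BusRdX]  L3: P0=I P1=I P2=I P3=M  mem[L3]=76
16. P1: load  L3  bus=[BusRd,Flush]  L3: P0=I P1=S P2=I P3=S  mem[L3]=93
17. P2: load  L4  bus=[BusRd]  L4: P0=I P1=I P2=E P3=I  mem[L4]=30
18. P0: store L0 := 47  bus=[BusRdX]  L0: P0=M P1=I P2=I P3=I  mem[L0]=40
19. P3: store L1 := 65  bus=[BusRdX,Flush]  L1: P0=I P1=I P2=I P3=M  mem[L1]=65
20. P3: load  L5  bus=[BusRd]  L5: P0=I P1=S P2=I P3=S  mem[L5]=70
21. P3: store L0 := 61  bus=[BusRdX,Flush]  L0: P0=I P1=I P2=I P3=M  mem[L0]=47
22. P0: load  L0  bus=[BusRd,Flush]  L0: P0=S P1=I P2=I P3=S  mem[L0]=61
23. P3: load  L4  bus=[BusRd]  L4: P0=I P1=I P2=S P3=S  mem[L4]=30
24. P0: load  L3  bus=[BusRd]  L3: P0=S P1=S P2=I P3=S  mem[L3]=93
25. P0: load  L0  bus=[-]  L0: P0=S P1=I P2=I P3=S  mem[L0]=61
26. P0: load  L6  bus=[BusRd,Flush]  L6: P0=S P1=S P2=I P3=I  mem[L6]=63
27. P1: store L1 := 29  bus=[BusRdX,Flush]  L1: P0=I P1=M P2=I P3=I  mem[L1]=65
28. P3: load  L1  bus=[BusRd,Flush]  L1: P0=I P1=S P2=I P3=S  mem[L1]=29
29. P2: load  L5  bus=[BusRd]  L5: P0=I P1=S P2=S P3=S  mem[L5]=70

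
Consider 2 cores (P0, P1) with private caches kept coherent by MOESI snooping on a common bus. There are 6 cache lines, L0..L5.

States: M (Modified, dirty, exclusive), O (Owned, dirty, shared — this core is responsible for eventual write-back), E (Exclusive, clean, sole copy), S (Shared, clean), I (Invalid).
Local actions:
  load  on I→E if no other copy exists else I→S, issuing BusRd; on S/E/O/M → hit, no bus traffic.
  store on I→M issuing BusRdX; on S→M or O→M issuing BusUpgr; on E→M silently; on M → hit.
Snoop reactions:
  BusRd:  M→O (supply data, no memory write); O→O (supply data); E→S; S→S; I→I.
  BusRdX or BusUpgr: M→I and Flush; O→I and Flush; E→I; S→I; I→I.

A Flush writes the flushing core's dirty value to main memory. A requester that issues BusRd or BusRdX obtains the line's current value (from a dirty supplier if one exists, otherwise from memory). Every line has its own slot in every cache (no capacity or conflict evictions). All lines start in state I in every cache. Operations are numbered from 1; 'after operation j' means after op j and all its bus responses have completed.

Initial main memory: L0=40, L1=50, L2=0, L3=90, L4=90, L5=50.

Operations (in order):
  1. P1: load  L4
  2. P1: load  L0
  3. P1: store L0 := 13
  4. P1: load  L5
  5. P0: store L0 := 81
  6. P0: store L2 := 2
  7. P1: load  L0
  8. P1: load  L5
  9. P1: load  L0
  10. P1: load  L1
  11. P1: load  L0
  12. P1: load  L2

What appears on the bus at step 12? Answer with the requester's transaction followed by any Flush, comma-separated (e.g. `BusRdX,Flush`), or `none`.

step 1: P1: load  L4  ⟶  IE  (L4)  txn=BusRd  M[L4]=90
step 2: P1: load  L0  ⟶  IE  (L0)  txn=BusRd  M[L0]=40
step 3: P1: store L0 := 13  ⟶  IM  (L0)  txn=∅  M[L0]=40
step 4: P1: load  L5  ⟶  IE  (L5)  txn=BusRd  M[L5]=50
step 5: P0: store L0 := 81  ⟶  MI  (L0)  txn=BusRdX+Flush  M[L0]=13
step 6: P0: store L2 := 2  ⟶  MI  (L2)  txn=BusRdX  M[L2]=0
step 7: P1: load  L0  ⟶  OS  (L0)  txn=BusRd  M[L0]=13
step 8: P1: load  L5  ⟶  IE  (L5)  txn=∅  M[L5]=50
step 9: P1: load  L0  ⟶  OS  (L0)  txn=∅  M[L0]=13
step 10: P1: load  L1  ⟶  IE  (L1)  txn=BusRd  M[L1]=50
step 11: P1: load  L0  ⟶  OS  (L0)  txn=∅  M[L0]=13
step 12: P1: load  L2  ⟶  OS  (L2)  txn=BusRd  M[L2]=0

bus = BusRd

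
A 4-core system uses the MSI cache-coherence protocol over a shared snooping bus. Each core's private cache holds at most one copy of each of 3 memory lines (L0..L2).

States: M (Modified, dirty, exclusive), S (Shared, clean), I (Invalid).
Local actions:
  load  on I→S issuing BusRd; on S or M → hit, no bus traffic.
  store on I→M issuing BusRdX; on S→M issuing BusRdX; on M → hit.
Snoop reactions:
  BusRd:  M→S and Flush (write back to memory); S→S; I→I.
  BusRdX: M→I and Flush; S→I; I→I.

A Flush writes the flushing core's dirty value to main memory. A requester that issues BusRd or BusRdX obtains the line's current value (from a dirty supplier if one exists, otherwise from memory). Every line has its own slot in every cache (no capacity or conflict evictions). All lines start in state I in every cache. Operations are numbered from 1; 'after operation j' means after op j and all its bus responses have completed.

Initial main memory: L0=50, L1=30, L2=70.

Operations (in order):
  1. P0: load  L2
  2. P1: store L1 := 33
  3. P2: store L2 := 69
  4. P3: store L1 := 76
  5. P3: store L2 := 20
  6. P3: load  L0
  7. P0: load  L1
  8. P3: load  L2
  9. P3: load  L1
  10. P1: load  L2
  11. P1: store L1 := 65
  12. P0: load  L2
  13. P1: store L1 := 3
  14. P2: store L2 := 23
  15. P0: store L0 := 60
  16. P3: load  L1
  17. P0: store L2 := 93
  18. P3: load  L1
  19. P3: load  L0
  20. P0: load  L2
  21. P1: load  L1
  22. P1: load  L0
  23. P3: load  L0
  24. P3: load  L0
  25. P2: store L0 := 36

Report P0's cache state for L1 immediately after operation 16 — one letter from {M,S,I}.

state = I

  op1 P0: load  L2 → S/I/I/I on L2; bus BusRd; mem=70
  op2 P1: store L1 := 33 → I/M/I/I on L1; bus BusRdX; mem=30
  op3 P2: store L2 := 69 → I/I/M/I on L2; bus BusRdX; mem=70
  op4 P3: store L1 := 76 → I/I/I/M on L1; bus BusRdX Flush; mem=33
  op5 P3: store L2 := 20 → I/I/I/M on L2; bus BusRdX Flush; mem=69
  op6 P3: load  L0 → I/I/I/S on L0; bus BusRd; mem=50
  op7 P0: load  L1 → S/I/I/S on L1; bus BusRd Flush; mem=76
  op8 P3: load  L2 → I/I/I/M on L2; bus (none); mem=69
  op9 P3: load  L1 → S/I/I/S on L1; bus (none); mem=76
  op10 P1: load  L2 → I/S/I/S on L2; bus BusRd Flush; mem=20
  op11 P1: store L1 := 65 → I/M/I/I on L1; bus BusRdX; mem=76
  op12 P0: load  L2 → S/S/I/S on L2; bus BusRd; mem=20
  op13 P1: store L1 := 3 → I/M/I/I on L1; bus (none); mem=76
  op14 P2: store L2 := 23 → I/I/M/I on L2; bus BusRdX; mem=20
  op15 P0: store L0 := 60 → M/I/I/I on L0; bus BusRdX; mem=50
  op16 P3: load  L1 → I/S/I/S on L1; bus BusRd Flush; mem=3
  op17 P0: store L2 := 93 → M/I/I/I on L2; bus BusRdX Flush; mem=23
  op18 P3: load  L1 → I/S/I/S on L1; bus (none); mem=3
  op19 P3: load  L0 → S/I/I/S on L0; bus BusRd Flush; mem=60
  op20 P0: load  L2 → M/I/I/I on L2; bus (none); mem=23
  op21 P1: load  L1 → I/S/I/S on L1; bus (none); mem=3
  op22 P1: load  L0 → S/S/I/S on L0; bus BusRd; mem=60
  op23 P3: load  L0 → S/S/I/S on L0; bus (none); mem=60
  op24 P3: load  L0 → S/S/I/S on L0; bus (none); mem=60
  op25 P2: store L0 := 36 → I/I/M/I on L0; bus BusRdX; mem=60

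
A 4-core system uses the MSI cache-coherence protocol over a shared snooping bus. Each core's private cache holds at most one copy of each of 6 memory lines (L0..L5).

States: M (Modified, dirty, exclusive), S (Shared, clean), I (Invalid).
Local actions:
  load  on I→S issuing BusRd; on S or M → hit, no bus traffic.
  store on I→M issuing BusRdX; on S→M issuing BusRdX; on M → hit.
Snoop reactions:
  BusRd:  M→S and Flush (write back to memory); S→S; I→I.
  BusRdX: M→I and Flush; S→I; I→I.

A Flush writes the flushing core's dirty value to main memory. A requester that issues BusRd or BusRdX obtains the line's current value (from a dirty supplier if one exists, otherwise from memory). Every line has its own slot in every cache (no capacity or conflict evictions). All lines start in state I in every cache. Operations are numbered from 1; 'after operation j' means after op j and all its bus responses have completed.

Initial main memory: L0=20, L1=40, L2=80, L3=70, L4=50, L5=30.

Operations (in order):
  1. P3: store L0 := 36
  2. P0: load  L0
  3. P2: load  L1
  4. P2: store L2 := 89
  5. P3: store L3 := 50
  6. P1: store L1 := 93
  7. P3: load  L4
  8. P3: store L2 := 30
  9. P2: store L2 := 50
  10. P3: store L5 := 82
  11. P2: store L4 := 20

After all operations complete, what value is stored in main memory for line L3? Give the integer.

  op1 P3: store L0 := 36 → I/I/I/M on L0; bus BusRdX; mem=20
  op2 P0: load  L0 → S/I/I/S on L0; bus BusRd Flush; mem=36
  op3 P2: load  L1 → I/I/S/I on L1; bus BusRd; mem=40
  op4 P2: store L2 := 89 → I/I/M/I on L2; bus BusRdX; mem=80
  op5 P3: store L3 := 50 → I/I/I/M on L3; bus BusRdX; mem=70
  op6 P1: store L1 := 93 → I/M/I/I on L1; bus BusRdX; mem=40
  op7 P3: load  L4 → I/I/I/S on L4; bus BusRd; mem=50
  op8 P3: store L2 := 30 → I/I/I/M on L2; bus BusRdX Flush; mem=89
  op9 P2: store L2 := 50 → I/I/M/I on L2; bus BusRdX Flush; mem=30
  op10 P3: store L5 := 82 → I/I/I/M on L5; bus BusRdX; mem=30
  op11 P2: store L4 := 20 → I/I/M/I on L4; bus BusRdX; mem=50

memory[L3] = 70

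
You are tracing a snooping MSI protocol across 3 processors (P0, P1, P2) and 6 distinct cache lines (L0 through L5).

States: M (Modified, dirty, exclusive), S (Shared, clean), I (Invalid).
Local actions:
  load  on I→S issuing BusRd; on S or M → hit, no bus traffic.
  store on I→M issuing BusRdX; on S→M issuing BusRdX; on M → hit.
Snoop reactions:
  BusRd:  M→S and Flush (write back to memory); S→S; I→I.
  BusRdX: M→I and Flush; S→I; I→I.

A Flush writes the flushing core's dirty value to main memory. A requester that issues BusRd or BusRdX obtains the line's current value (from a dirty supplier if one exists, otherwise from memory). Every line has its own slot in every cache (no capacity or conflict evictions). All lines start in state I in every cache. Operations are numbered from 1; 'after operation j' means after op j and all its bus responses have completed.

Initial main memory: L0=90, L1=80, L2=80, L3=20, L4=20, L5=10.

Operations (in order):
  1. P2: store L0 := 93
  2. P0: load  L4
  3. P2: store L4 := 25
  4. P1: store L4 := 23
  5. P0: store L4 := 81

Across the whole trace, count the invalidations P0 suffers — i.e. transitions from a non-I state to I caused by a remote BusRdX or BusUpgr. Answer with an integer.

invalidations = 1

step 1: P2: store L0 := 93  ⟶  IIM  (L0)  txn=BusRdX  M[L0]=90
step 2: P0: load  L4  ⟶  SII  (L4)  txn=BusRd  M[L4]=20
step 3: P2: store L4 := 25  ⟶  IIM  (L4)  txn=BusRdX  M[L4]=20
step 4: P1: store L4 := 23  ⟶  IMI  (L4)  txn=BusRdX+Flush  M[L4]=25
step 5: P0: store L4 := 81  ⟶  MII  (L4)  txn=BusRdX+Flush  M[L4]=23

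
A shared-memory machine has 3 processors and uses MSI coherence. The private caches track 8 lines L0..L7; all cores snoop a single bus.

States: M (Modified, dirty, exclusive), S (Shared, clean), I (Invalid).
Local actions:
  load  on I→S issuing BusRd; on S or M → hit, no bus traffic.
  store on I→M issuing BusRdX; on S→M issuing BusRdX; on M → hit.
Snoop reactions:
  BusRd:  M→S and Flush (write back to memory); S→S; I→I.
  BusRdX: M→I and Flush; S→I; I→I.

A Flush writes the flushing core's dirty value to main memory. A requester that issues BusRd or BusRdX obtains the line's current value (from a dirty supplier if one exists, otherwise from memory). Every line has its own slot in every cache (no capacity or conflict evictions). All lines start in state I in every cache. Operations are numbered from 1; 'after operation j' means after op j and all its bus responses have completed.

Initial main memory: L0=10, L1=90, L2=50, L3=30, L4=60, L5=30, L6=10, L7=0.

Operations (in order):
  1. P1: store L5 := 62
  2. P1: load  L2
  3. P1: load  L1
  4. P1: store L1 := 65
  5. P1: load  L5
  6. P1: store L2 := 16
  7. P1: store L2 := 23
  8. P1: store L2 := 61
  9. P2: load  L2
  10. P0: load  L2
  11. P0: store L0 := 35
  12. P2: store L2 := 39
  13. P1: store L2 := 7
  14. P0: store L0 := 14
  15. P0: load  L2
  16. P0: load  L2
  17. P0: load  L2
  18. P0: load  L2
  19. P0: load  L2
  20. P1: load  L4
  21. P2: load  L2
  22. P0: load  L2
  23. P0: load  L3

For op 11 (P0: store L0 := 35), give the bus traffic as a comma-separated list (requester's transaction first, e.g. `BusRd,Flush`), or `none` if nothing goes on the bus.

bus = BusRdX

[1] P1: store L5 := 62 | P0:I, P1:M(62), P2:I | bus: BusRdX
[2] P1: load  L2 | P0:I, P1:S(50), P2:I | bus: BusRd
[3] P1: load  L1 | P0:I, P1:S(90), P2:I | bus: BusRd
[4] P1: store L1 := 65 | P0:I, P1:M(65), P2:I | bus: BusRdX
[5] P1: load  L5 | P0:I, P1:M(62), P2:I | bus: none
[6] P1: store L2 := 16 | P0:I, P1:M(16), P2:I | bus: BusRdX
[7] P1: store L2 := 23 | P0:I, P1:M(23), P2:I | bus: none
[8] P1: store L2 := 61 | P0:I, P1:M(61), P2:I | bus: none
[9] P2: load  L2 | P0:I, P1:S(61), P2:S(61) | bus: BusRd,Flush
[10] P0: load  L2 | P0:S(61), P1:S(61), P2:S(61) | bus: BusRd
[11] P0: store L0 := 35 | P0:M(35), P1:I, P2:I | bus: BusRdX
[12] P2: store L2 := 39 | P0:I, P1:I, P2:M(39) | bus: BusRdX
[13] P1: store L2 := 7 | P0:I, P1:M(7), P2:I | bus: BusRdX,Flush
[14] P0: store L0 := 14 | P0:M(14), P1:I, P2:I | bus: none
[15] P0: load  L2 | P0:S(7), P1:S(7), P2:I | bus: BusRd,Flush
[16] P0: load  L2 | P0:S(7), P1:S(7), P2:I | bus: none
[17] P0: load  L2 | P0:S(7), P1:S(7), P2:I | bus: none
[18] P0: load  L2 | P0:S(7), P1:S(7), P2:I | bus: none
[19] P0: load  L2 | P0:S(7), P1:S(7), P2:I | bus: none
[20] P1: load  L4 | P0:I, P1:S(60), P2:I | bus: BusRd
[21] P2: load  L2 | P0:S(7), P1:S(7), P2:S(7) | bus: BusRd
[22] P0: load  L2 | P0:S(7), P1:S(7), P2:S(7) | bus: none
[23] P0: load  L3 | P0:S(30), P1:I, P2:I | bus: BusRd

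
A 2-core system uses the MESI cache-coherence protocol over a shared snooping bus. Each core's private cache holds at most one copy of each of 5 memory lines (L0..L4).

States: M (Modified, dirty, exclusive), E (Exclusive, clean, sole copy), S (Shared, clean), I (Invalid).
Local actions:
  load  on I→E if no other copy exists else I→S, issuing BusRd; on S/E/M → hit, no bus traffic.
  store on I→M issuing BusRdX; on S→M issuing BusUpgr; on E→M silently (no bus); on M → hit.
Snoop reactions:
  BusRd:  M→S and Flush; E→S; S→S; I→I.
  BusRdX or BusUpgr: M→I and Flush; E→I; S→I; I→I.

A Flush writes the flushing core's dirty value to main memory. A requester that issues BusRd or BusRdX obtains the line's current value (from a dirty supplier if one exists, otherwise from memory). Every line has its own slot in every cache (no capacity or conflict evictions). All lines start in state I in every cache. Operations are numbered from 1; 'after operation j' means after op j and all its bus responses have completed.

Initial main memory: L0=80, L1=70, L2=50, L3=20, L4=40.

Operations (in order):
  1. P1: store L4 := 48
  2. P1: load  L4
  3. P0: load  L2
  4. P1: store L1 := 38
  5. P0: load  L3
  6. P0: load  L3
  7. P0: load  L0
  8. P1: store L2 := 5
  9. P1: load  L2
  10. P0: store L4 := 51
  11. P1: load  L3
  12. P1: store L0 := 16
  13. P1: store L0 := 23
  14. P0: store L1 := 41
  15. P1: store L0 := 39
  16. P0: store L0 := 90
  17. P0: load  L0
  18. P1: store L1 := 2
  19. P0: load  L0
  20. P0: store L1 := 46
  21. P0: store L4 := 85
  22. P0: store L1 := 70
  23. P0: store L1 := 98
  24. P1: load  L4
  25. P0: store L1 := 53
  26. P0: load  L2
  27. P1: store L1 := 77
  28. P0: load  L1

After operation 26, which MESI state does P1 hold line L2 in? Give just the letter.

1. P1: store L4 := 48  bus=[BusRdX]  L4: P0=I P1=M  mem[L4]=40
2. P1: load  L4  bus=[-]  L4: P0=I P1=M  mem[L4]=40
3. P0: load  L2  bus=[BusRd]  L2: P0=E P1=I  mem[L2]=50
4. P1: store L1 := 38  bus=[BusRdX]  L1: P0=I P1=M  mem[L1]=70
5. P0: load  L3  bus=[BusRd]  L3: P0=E P1=I  mem[L3]=20
6. P0: load  L3  bus=[-]  L3: P0=E P1=I  mem[L3]=20
7. P0: load  L0  bus=[BusRd]  L0: P0=E P1=I  mem[L0]=80
8. P1: store L2 := 5  bus=[BusRdX]  L2: P0=I P1=M  mem[L2]=50
9. P1: load  L2  bus=[-]  L2: P0=I P1=M  mem[L2]=50
10. P0: store L4 := 51  bus=[BusRdX,Flush]  L4: P0=M P1=I  mem[L4]=48
11. P1: load  L3  bus=[BusRd]  L3: P0=S P1=S  mem[L3]=20
12. P1: store L0 := 16  bus=[BusRdX]  L0: P0=I P1=M  mem[L0]=80
13. P1: store L0 := 23  bus=[-]  L0: P0=I P1=M  mem[L0]=80
14. P0: store L1 := 41  bus=[BusRdX,Flush]  L1: P0=M P1=I  mem[L1]=38
15. P1: store L0 := 39  bus=[-]  L0: P0=I P1=M  mem[L0]=80
16. P0: store L0 := 90  bus=[BusRdX,Flush]  L0: P0=M P1=I  mem[L0]=39
17. P0: load  L0  bus=[-]  L0: P0=M P1=I  mem[L0]=39
18. P1: store L1 := 2  bus=[BusRdX,Flush]  L1: P0=I P1=M  mem[L1]=41
19. P0: load  L0  bus=[-]  L0: P0=M P1=I  mem[L0]=39
20. P0: store L1 := 46  bus=[BusRdX,Flush]  L1: P0=M P1=I  mem[L1]=2
21. P0: store L4 := 85  bus=[-]  L4: P0=M P1=I  mem[L4]=48
22. P0: store L1 := 70  bus=[-]  L1: P0=M P1=I  mem[L1]=2
23. P0: store L1 := 98  bus=[-]  L1: P0=M P1=I  mem[L1]=2
24. P1: load  L4  bus=[BusRd,Flush]  L4: P0=S P1=S  mem[L4]=85
25. P0: store L1 := 53  bus=[-]  L1: P0=M P1=I  mem[L1]=2
26. P0: load  L2  bus=[BusRd,Flush]  L2: P0=S P1=S  mem[L2]=5
27. P1: store L1 := 77  bus=[BusRdX,Flush]  L1: P0=I P1=M  mem[L1]=53
28. P0: load  L1  bus=[BusRd,Flush]  L1: P0=S P1=S  mem[L1]=77

state = S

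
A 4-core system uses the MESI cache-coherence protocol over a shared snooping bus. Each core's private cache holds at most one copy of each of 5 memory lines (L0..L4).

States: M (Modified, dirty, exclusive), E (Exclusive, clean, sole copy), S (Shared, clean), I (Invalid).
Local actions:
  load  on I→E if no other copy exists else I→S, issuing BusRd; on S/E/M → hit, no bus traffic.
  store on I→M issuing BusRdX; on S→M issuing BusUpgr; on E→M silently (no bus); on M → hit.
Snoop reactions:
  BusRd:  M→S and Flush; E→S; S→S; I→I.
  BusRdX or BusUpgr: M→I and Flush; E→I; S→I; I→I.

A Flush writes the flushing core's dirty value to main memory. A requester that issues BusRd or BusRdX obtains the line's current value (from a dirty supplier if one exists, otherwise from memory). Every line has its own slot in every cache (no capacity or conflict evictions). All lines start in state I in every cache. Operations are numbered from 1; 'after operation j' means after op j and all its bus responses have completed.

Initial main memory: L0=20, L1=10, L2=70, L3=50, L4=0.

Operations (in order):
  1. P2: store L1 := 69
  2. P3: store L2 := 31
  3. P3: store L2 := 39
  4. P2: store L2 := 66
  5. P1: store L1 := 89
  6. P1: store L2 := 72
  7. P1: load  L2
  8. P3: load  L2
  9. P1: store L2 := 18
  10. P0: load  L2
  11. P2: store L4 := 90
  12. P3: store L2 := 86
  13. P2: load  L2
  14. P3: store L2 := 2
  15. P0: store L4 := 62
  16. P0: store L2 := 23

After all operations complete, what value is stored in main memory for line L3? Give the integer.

memory[L3] = 50

[1] P2: store L1 := 69 | P0:I, P1:I, P2:M(69), P3:I | bus: BusRdX
[2] P3: store L2 := 31 | P0:I, P1:I, P2:I, P3:M(31) | bus: BusRdX
[3] P3: store L2 := 39 | P0:I, P1:I, P2:I, P3:M(39) | bus: none
[4] P2: store L2 := 66 | P0:I, P1:I, P2:M(66), P3:I | bus: BusRdX,Flush
[5] P1: store L1 := 89 | P0:I, P1:M(89), P2:I, P3:I | bus: BusRdX,Flush
[6] P1: store L2 := 72 | P0:I, P1:M(72), P2:I, P3:I | bus: BusRdX,Flush
[7] P1: load  L2 | P0:I, P1:M(72), P2:I, P3:I | bus: none
[8] P3: load  L2 | P0:I, P1:S(72), P2:I, P3:S(72) | bus: BusRd,Flush
[9] P1: store L2 := 18 | P0:I, P1:M(18), P2:I, P3:I | bus: BusUpgr
[10] P0: load  L2 | P0:S(18), P1:S(18), P2:I, P3:I | bus: BusRd,Flush
[11] P2: store L4 := 90 | P0:I, P1:I, P2:M(90), P3:I | bus: BusRdX
[12] P3: store L2 := 86 | P0:I, P1:I, P2:I, P3:M(86) | bus: BusRdX
[13] P2: load  L2 | P0:I, P1:I, P2:S(86), P3:S(86) | bus: BusRd,Flush
[14] P3: store L2 := 2 | P0:I, P1:I, P2:I, P3:M(2) | bus: BusUpgr
[15] P0: store L4 := 62 | P0:M(62), P1:I, P2:I, P3:I | bus: BusRdX,Flush
[16] P0: store L2 := 23 | P0:M(23), P1:I, P2:I, P3:I | bus: BusRdX,Flush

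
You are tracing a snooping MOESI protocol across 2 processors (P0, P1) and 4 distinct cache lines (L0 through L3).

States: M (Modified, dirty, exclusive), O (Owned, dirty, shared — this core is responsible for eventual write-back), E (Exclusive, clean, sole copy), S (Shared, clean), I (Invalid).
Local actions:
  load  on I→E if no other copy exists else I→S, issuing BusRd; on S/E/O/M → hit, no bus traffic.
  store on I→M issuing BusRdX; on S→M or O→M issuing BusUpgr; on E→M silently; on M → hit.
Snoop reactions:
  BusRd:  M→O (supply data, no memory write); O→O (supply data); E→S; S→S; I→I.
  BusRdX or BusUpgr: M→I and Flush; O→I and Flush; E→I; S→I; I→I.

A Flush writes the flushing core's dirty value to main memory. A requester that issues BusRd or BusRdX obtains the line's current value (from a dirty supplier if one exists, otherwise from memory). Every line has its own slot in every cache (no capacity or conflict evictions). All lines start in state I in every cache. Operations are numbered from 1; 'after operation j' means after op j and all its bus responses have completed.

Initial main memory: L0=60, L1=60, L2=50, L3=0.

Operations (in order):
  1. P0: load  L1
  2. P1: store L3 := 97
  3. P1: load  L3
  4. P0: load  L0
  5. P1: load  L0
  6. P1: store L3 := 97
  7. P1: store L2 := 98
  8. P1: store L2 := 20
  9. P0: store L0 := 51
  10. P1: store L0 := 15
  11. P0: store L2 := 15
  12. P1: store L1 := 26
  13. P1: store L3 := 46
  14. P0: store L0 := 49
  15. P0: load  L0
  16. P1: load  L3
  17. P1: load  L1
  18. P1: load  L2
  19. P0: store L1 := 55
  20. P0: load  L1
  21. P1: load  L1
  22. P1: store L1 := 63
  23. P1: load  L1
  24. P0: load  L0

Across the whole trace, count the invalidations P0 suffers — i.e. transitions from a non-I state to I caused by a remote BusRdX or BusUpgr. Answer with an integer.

  op1 P0: load  L1 → E/I on L1; bus BusRd; mem=60
  op2 P1: store L3 := 97 → I/M on L3; bus BusRdX; mem=0
  op3 P1: load  L3 → I/M on L3; bus (none); mem=0
  op4 P0: load  L0 → E/I on L0; bus BusRd; mem=60
  op5 P1: load  L0 → S/S on L0; bus BusRd; mem=60
  op6 P1: store L3 := 97 → I/M on L3; bus (none); mem=0
  op7 P1: store L2 := 98 → I/M on L2; bus BusRdX; mem=50
  op8 P1: store L2 := 20 → I/M on L2; bus (none); mem=50
  op9 P0: store L0 := 51 → M/I on L0; bus BusUpgr; mem=60
  op10 P1: store L0 := 15 → I/M on L0; bus BusRdX Flush; mem=51
  op11 P0: store L2 := 15 → M/I on L2; bus BusRdX Flush; mem=20
  op12 P1: store L1 := 26 → I/M on L1; bus BusRdX; mem=60
  op13 P1: store L3 := 46 → I/M on L3; bus (none); mem=0
  op14 P0: store L0 := 49 → M/I on L0; bus BusRdX Flush; mem=15
  op15 P0: load  L0 → M/I on L0; bus (none); mem=15
  op16 P1: load  L3 → I/M on L3; bus (none); mem=0
  op17 P1: load  L1 → I/M on L1; bus (none); mem=60
  op18 P1: load  L2 → O/S on L2; bus BusRd; mem=20
  op19 P0: store L1 := 55 → M/I on L1; bus BusRdX Flush; mem=26
  op20 P0: load  L1 → M/I on L1; bus (none); mem=26
  op21 P1: load  L1 → O/S on L1; bus BusRd; mem=26
  op22 P1: store L1 := 63 → I/M on L1; bus BusUpgr Flush; mem=55
  op23 P1: load  L1 → I/M on L1; bus (none); mem=55
  op24 P0: load  L0 → M/I on L0; bus (none); mem=15

invalidations = 3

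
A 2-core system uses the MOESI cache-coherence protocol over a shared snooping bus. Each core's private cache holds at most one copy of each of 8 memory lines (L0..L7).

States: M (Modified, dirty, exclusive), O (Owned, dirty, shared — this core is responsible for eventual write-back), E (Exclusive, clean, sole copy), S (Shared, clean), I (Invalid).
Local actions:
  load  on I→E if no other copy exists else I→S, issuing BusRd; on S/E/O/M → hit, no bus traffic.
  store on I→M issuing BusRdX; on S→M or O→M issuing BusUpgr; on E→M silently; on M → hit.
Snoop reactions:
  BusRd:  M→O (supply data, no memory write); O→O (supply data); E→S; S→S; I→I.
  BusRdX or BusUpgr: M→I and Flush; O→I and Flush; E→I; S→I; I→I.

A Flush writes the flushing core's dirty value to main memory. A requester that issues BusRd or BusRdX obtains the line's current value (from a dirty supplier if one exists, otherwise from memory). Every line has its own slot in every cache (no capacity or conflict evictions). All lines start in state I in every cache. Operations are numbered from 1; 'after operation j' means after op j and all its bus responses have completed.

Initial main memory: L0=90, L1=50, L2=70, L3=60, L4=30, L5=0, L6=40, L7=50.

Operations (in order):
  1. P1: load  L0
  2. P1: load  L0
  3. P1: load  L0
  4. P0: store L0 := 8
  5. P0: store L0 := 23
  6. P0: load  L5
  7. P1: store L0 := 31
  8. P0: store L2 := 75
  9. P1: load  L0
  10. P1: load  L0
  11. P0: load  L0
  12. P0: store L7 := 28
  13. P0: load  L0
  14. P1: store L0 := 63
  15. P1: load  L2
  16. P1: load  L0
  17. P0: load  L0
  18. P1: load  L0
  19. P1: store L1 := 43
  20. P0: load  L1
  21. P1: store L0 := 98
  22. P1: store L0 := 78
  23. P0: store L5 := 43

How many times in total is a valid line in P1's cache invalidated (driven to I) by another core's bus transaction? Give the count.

[1] P1: load  L0 | P0:I, P1:E(90) | bus: BusRd
[2] P1: load  L0 | P0:I, P1:E(90) | bus: none
[3] P1: load  L0 | P0:I, P1:E(90) | bus: none
[4] P0: store L0 := 8 | P0:M(8), P1:I | bus: BusRdX
[5] P0: store L0 := 23 | P0:M(23), P1:I | bus: none
[6] P0: load  L5 | P0:E(0), P1:I | bus: BusRd
[7] P1: store L0 := 31 | P0:I, P1:M(31) | bus: BusRdX,Flush
[8] P0: store L2 := 75 | P0:M(75), P1:I | bus: BusRdX
[9] P1: load  L0 | P0:I, P1:M(31) | bus: none
[10] P1: load  L0 | P0:I, P1:M(31) | bus: none
[11] P0: load  L0 | P0:S(31), P1:O(31) | bus: BusRd
[12] P0: store L7 := 28 | P0:M(28), P1:I | bus: BusRdX
[13] P0: load  L0 | P0:S(31), P1:O(31) | bus: none
[14] P1: store L0 := 63 | P0:I, P1:M(63) | bus: BusUpgr
[15] P1: load  L2 | P0:O(75), P1:S(75) | bus: BusRd
[16] P1: load  L0 | P0:I, P1:M(63) | bus: none
[17] P0: load  L0 | P0:S(63), P1:O(63) | bus: BusRd
[18] P1: load  L0 | P0:S(63), P1:O(63) | bus: none
[19] P1: store L1 := 43 | P0:I, P1:M(43) | bus: BusRdX
[20] P0: load  L1 | P0:S(43), P1:O(43) | bus: BusRd
[21] P1: store L0 := 98 | P0:I, P1:M(98) | bus: BusUpgr
[22] P1: store L0 := 78 | P0:I, P1:M(78) | bus: none
[23] P0: store L5 := 43 | P0:M(43), P1:I | bus: none

invalidations = 1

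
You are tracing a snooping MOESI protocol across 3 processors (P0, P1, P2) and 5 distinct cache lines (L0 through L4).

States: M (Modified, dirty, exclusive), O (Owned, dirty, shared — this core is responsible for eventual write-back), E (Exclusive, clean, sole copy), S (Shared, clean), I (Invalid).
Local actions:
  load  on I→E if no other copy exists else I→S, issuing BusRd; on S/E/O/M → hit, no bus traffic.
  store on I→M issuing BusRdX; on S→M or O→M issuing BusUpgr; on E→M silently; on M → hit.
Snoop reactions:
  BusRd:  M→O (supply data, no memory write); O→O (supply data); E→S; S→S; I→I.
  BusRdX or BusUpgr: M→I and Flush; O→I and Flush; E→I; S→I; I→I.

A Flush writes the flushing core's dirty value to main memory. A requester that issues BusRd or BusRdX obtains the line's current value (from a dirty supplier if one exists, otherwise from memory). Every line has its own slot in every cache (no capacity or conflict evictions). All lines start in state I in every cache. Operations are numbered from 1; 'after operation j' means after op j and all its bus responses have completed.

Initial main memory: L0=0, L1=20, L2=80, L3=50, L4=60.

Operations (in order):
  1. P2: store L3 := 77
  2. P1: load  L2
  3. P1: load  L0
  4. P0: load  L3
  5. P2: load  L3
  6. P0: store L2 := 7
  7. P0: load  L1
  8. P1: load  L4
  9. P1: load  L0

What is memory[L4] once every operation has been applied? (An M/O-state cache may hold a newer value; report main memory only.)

memory[L4] = 60

  op1 P2: store L3 := 77 → I/I/M on L3; bus BusRdX; mem=50
  op2 P1: load  L2 → I/E/I on L2; bus BusRd; mem=80
  op3 P1: load  L0 → I/E/I on L0; bus BusRd; mem=0
  op4 P0: load  L3 → S/I/O on L3; bus BusRd; mem=50
  op5 P2: load  L3 → S/I/O on L3; bus (none); mem=50
  op6 P0: store L2 := 7 → M/I/I on L2; bus BusRdX; mem=80
  op7 P0: load  L1 → E/I/I on L1; bus BusRd; mem=20
  op8 P1: load  L4 → I/E/I on L4; bus BusRd; mem=60
  op9 P1: load  L0 → I/E/I on L0; bus (none); mem=0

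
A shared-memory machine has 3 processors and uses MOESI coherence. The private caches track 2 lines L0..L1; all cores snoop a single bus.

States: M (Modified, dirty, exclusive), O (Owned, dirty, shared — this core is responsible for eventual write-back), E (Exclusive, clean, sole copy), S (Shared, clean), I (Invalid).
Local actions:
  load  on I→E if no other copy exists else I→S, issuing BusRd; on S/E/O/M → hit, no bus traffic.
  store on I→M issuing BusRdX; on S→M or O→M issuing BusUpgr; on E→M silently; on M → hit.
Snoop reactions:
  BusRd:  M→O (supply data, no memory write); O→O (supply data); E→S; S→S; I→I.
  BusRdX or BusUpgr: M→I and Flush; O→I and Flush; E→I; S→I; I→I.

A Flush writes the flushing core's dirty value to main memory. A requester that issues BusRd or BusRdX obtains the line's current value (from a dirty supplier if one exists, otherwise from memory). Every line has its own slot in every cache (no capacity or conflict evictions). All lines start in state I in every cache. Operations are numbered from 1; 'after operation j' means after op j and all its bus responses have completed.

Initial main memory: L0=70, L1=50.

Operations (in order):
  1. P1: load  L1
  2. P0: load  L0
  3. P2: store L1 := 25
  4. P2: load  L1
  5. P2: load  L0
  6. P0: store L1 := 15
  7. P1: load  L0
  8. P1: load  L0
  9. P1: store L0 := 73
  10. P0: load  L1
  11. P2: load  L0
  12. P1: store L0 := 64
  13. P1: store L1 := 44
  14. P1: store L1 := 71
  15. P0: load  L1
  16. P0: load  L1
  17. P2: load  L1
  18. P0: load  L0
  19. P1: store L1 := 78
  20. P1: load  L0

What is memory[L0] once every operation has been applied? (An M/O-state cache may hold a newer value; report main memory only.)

[1] P1: load  L1 | P0:I, P1:E(50), P2:I | bus: BusRd
[2] P0: load  L0 | P0:E(70), P1:I, P2:I | bus: BusRd
[3] P2: store L1 := 25 | P0:I, P1:I, P2:M(25) | bus: BusRdX
[4] P2: load  L1 | P0:I, P1:I, P2:M(25) | bus: none
[5] P2: load  L0 | P0:S(70), P1:I, P2:S(70) | bus: BusRd
[6] P0: store L1 := 15 | P0:M(15), P1:I, P2:I | bus: BusRdX,Flush
[7] P1: load  L0 | P0:S(70), P1:S(70), P2:S(70) | bus: BusRd
[8] P1: load  L0 | P0:S(70), P1:S(70), P2:S(70) | bus: none
[9] P1: store L0 := 73 | P0:I, P1:M(73), P2:I | bus: BusUpgr
[10] P0: load  L1 | P0:M(15), P1:I, P2:I | bus: none
[11] P2: load  L0 | P0:I, P1:O(73), P2:S(73) | bus: BusRd
[12] P1: store L0 := 64 | P0:I, P1:M(64), P2:I | bus: BusUpgr
[13] P1: store L1 := 44 | P0:I, P1:M(44), P2:I | bus: BusRdX,Flush
[14] P1: store L1 := 71 | P0:I, P1:M(71), P2:I | bus: none
[15] P0: load  L1 | P0:S(71), P1:O(71), P2:I | bus: BusRd
[16] P0: load  L1 | P0:S(71), P1:O(71), P2:I | bus: none
[17] P2: load  L1 | P0:S(71), P1:O(71), P2:S(71) | bus: BusRd
[18] P0: load  L0 | P0:S(64), P1:O(64), P2:I | bus: BusRd
[19] P1: store L1 := 78 | P0:I, P1:M(78), P2:I | bus: BusUpgr
[20] P1: load  L0 | P0:S(64), P1:O(64), P2:I | bus: none

memory[L0] = 70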